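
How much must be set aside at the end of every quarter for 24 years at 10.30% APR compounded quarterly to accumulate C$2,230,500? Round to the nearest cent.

C$5,479.86

i = 0.103/4 = 0.02575 per quarter; n = 24·4 = 96.
FV-annuity factor = 407.036050; PMT = 2.2305e+06 / 407.036050 = 5,479.8586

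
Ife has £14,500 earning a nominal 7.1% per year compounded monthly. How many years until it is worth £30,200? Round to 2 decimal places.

Periodic rate i = 0.071/12 = 0.00591667.
n = ln(30200/14500) / ln(1+0.00591667) = ln(2.08276) / 0.005899 = 124.3710 months
= 124.3710/12 years

10.36 years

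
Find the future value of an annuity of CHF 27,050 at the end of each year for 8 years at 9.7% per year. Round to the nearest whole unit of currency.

CHF 305,989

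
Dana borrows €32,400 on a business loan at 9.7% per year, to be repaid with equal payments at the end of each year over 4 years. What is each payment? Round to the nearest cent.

Annuity-PV factor = 3.190561; PMT = 32400 / 3.190561 = 10,154.9542

€10,154.95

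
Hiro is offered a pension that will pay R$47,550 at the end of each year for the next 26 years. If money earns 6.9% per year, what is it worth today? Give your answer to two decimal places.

PV = 47550 × [1 − (1+0.069)^(−26)] / 0.069 = 47550 × 11.935755 = 567,545.1280

R$567,545.13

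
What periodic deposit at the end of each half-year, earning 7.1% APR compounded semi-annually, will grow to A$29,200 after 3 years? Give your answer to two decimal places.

A$4,452.32

i = 0.071/2 = 0.0355 per half-year; n = 3·2 = 6.
FV-annuity factor = 6.558386; PMT = 29200 / 6.558386 = 4,452.3152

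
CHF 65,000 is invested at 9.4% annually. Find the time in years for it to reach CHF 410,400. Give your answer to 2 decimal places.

n = ln(410400/65000) / ln(1+0.094) = ln(6.31385) / 0.089841 = 20.5112 years

20.51 years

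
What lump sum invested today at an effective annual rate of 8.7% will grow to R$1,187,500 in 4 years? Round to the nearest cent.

R$850,580.54

PV = FV·(1+i)^(−n) = 1,187,500 × 0.716278 = 850,580.5389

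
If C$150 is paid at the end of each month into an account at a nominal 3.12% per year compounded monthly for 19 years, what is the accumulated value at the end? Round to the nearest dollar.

Periodic rate i = 0.0312/12 = 0.0026; n = 19 × 12 = 228 periods.
Accumulation factor s(228|0.0026) = 310.636725; FV = 150 × 310.636725 = 46,595.5087

C$46,596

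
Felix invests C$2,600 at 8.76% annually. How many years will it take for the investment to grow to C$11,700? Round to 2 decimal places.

n = ln(11700/2600) / ln(1+0.0876) = ln(4.50000) / 0.083973 = 17.9113 years

17.91 years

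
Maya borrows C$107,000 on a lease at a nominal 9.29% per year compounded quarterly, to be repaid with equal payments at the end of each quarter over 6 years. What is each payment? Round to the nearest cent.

i = 0.0929/4 = 0.023225 per quarter; n = 6·4 = 24.
PMT = 107000 / ( [1 − (1+0.023225)^(−24)] / 0.023225 ) = 107000 / 18.240761 = 5,865.9835

C$5,865.98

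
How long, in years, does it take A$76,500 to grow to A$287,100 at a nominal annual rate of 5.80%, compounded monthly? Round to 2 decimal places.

22.86 years

Periodic rate i = 0.058/12 = 0.00483333.
n = ln(287100/76500) / ln(1+0.00483333) = ln(3.75294) / 0.004822 = 274.2897 months
= 274.2897/12 years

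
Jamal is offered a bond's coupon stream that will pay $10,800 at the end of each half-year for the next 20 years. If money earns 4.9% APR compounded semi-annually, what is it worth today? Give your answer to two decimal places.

$273,407.19

Periodic rate i = 0.049/2 = 0.0245; n = 20 × 2 = 40 periods.
PV = PMT · [1 − (1+i)^(−n)] / i = 10800 · 25.315480 = 273,407.1880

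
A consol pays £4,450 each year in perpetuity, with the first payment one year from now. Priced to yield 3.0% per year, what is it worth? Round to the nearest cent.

PV = C/r = 4450/0.03 = 148,333.3333

£148,333.33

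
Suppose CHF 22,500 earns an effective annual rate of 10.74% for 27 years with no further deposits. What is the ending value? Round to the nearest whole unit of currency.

FV = 22,500 × (1 + 0.1074)^27 = 353,512.3055

CHF 353,512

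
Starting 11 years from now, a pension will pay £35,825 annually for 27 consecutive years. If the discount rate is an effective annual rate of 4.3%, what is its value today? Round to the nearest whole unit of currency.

PV at t=10 (ordinary 27-year annuity): 35825 × a(27|0.043) = 35825 × 15.793814 = 565,813.4020
Discount back 10 years: 565,813.4020 × (1+0.043)^(−10) = 565,813.4020 × 0.656382 = 371,389.9487

£371,390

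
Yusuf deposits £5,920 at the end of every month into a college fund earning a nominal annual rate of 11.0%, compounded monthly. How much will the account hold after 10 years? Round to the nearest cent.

Periodic rate i = 0.11/12 = 0.00916667; n = 10 × 12 = 120 periods.
FV = 5920 × [(1+0.00916667)^120 − 1] / 0.00916667 = 5920 × 216.998139 = 1,284,628.9800

£1,284,628.98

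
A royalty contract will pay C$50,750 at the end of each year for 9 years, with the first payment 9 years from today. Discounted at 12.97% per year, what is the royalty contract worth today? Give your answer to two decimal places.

PV at t=8 (ordinary 9-year annuity): 50750 × a(9|0.1297) = 50750 × 5.137384 = 260,722.2444
PV₀ = 260,722.2444 / (1+0.1297)^8 = 260,722.2444 / 2.652803 = 98,281.7896

C$98,281.79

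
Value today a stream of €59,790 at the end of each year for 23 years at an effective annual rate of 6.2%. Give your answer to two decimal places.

PV = 59790 × [1 − (1+0.062)^(−23)] / 0.062 = 59790 × 12.085653 = 722,601.2227

€722,601.22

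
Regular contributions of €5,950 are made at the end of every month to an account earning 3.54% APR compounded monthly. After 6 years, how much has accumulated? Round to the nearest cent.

With 12 periods per year: i = 0.00295, n = 72.
Accumulation factor s(72|0.00295) = 80.086724; FV = 5950 × 80.086724 = 476,516.0085

€476,516.01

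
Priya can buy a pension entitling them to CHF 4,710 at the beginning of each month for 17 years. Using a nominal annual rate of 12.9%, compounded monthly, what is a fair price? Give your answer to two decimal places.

i = 0.129/12 = 0.01075 per month; n = 17·12 = 204.
PV = 4710 × [1 − (1+0.01075)^(−204)] / 0.01075 × (1+i) = 4710 × 83.408493 = 392,854.0032
(annuity-due: payments at period start, so ×(1+i).)

CHF 392,854.00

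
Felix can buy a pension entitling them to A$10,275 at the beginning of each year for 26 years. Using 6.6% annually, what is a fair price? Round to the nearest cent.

PV = PMT · [1 − (1+i)^(−n)] / i × (1+i) = 10275 · 13.085841 = 134,457.0195
Payments are at the start of each period, so multiply by (1+i).

A$134,457.02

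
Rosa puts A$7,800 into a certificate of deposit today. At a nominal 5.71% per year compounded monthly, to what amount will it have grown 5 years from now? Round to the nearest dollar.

i = 0.0571/12 = 0.00475833 per month; n = 5·12 = 60.
FV = PV·(1+i)^n = 7,800 × 1.329527 = 10,370.3070

A$10,370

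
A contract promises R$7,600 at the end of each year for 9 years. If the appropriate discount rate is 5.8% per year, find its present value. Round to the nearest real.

R$52,146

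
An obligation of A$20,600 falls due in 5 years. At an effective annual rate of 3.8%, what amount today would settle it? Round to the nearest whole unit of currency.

A$17,095

PV = 20,600 / (1 + 0.038)^5 = 20,600 / 1.204999 = 17,095.4467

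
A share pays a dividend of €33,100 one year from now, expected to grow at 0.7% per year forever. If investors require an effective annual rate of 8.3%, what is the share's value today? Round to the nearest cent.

€435,526.32

PV = PMT / (i − g) = 33100 / (0.083 − 0.007) = 33100 / 0.076000 = 435,526.3158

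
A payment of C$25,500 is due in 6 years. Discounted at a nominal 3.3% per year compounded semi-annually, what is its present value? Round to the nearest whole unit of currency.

C$20,953

With 2 periods per year: i = 0.0165, n = 12.
PV = FV·(1+i)^(−n) = 25,500 × 0.821696 = 20,953.2592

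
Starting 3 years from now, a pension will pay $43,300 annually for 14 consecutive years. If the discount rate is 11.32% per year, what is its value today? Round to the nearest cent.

$239,889.18

PV at t=2 (ordinary 14-year annuity): 43300 × a(14|0.1132) = 43300 × 6.865452 = 297,274.0818
Discount back 2 years: 297,274.0818 × (1+0.1132)^(−2) = 297,274.0818 × 0.806963 = 239,889.1751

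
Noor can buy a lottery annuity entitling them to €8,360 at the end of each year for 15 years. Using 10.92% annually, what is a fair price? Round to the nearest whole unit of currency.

€60,382

PV = 8360 × [1 − (1+0.1092)^(−15)] / 0.1092 = 8360 × 7.222739 = 60,382.0955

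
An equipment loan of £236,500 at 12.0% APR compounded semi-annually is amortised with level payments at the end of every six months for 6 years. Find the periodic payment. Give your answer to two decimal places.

£28,209.02

Periodic rate i = 0.12/2 = 0.06; n = 6 × 2 = 12 periods.
PMT = 236500 / ( [1 − (1+0.06)^(−12)] / 0.06 ) = 236500 / 8.383844 = 28,209.0174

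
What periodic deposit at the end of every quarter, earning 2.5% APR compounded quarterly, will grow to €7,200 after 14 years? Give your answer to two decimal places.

i = 0.025/4 = 0.00625 per quarter; n = 14·4 = 56.
PMT = 7200 / ( [(1+0.00625)^56 − 1] / 0.00625 ) = 7200 / 66.803636 = 107.7786

€107.78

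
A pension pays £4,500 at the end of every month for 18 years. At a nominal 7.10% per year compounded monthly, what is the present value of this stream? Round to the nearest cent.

i = 0.071/12 = 0.00591667 per month; n = 18·12 = 216.
PV = PMT · [1 − (1+i)^(−n)] / i = 4500 · 121.750129 = 547,875.5827

£547,875.58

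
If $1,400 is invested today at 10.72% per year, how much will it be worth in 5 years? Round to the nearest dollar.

FV = PV·(1+i)^n = 1,400 × 1.663912 = 2,329.4770

$2,329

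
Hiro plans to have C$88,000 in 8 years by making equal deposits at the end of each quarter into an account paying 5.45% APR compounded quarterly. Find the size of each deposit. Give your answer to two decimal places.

C$2,212.33

Periodic rate i = 0.0545/4 = 0.013625; n = 8 × 4 = 32 periods.
FV-annuity factor = 39.777121; PMT = 88000 / 39.777121 = 2,212.3270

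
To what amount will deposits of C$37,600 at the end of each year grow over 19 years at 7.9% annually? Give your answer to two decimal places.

C$1,542,269.22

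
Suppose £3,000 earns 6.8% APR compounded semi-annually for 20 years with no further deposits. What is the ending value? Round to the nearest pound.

£11,427

Periodic rate i = 0.068/2 = 0.034; n = 20 × 2 = 40 periods.
FV = PV·(1+i)^n = 3,000 × 3.809093 = 11,427.2783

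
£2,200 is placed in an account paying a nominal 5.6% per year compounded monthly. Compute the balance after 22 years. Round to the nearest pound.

With 12 periods per year: i = 0.00466667, n = 264.
FV = PV·(1+i)^n = 2,200 × 3.418269 = 7,520.1915

£7,520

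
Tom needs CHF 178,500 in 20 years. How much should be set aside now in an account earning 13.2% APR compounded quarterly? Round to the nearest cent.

i = 0.132/4 = 0.033 per quarter; n = 20·4 = 80.
Discount factor = (1+0.033)^(−80) = 0.074469; PV = 178,500 × 0.074469 = 13,292.6784

CHF 13,292.68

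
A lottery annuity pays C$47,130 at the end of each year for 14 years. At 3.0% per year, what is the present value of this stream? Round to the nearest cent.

PV = PMT · [1 − (1+i)^(−n)] / i = 47130 · 11.296073 = 532,383.9271

C$532,383.93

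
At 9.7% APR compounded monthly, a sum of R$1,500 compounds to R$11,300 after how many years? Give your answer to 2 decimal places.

20.90 years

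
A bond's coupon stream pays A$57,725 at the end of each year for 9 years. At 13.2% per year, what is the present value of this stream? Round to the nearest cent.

A$294,035.03

PV = PMT · [1 − (1+i)^(−n)] / i = 57725 · 5.093721 = 294,035.0282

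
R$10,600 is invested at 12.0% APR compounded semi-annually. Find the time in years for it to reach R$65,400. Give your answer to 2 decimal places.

15.61 years

Periodic rate i = 0.12/2 = 0.06.
(1+i)^n = 65400/10600 = 6.16981, so n = ln 6.16981 / ln 1.06 = 31.2288 half-years
= 31.2288/2 years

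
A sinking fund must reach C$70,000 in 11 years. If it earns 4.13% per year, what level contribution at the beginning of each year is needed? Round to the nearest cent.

PMT = 70000 / ( [(1+0.0413)^11 − 1] / 0.0413 × (1+i) ) = 70000 / 14.138341 = 4,951.0758

C$4,951.08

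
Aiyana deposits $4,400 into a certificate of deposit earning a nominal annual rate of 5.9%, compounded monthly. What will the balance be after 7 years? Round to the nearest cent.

$6,643.19

i = 0.059/12 = 0.00491667 per month; n = 7·12 = 84.
FV = 4,400 × (1 + 0.00491667)^84 = 6,643.1920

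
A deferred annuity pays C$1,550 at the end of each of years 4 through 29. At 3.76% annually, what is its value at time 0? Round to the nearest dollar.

C$22,768

Value one period before first payment (t=3): 1550 × [1 − (1+0.0376)^(−26)] / 0.0376 = 1550 × 16.409054 = 25,434.0338
PV₀ = 25,434.0338 / (1+0.0376)^3 = 25,434.0338 / 1.117094 = 22,768.0248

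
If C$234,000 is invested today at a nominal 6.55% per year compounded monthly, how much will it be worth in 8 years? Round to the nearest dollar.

Periodic rate i = 0.0655/12 = 0.00545833; n = 8 × 12 = 96 periods.
FV = PV·(1+i)^n = 234,000 × 1.686365 = 394,609.3210

C$394,609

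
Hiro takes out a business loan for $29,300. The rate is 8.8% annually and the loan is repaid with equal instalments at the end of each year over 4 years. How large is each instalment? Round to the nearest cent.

Annuity-PV factor = 3.253993; PMT = 29300 / 3.253993 = 9,004.3213

$9,004.32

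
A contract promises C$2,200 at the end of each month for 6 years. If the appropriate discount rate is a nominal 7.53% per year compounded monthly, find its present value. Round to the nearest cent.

C$127,133.51

Periodic rate i = 0.0753/12 = 0.006275; n = 6 × 12 = 72 periods.
PV = PMT · [1 − (1+i)^(−n)] / i = 2200 · 57.787959 = 127,133.5096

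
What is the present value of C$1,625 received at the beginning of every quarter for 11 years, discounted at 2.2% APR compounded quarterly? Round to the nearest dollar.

C$63,701

Periodic rate i = 0.022/4 = 0.0055; n = 11 × 4 = 44 periods.
PV = PMT · [1 − (1+i)^(−n)] / i × (1+i) = 1625 · 39.200442 = 63,700.7179
(annuity-due: payments at period start, so ×(1+i).)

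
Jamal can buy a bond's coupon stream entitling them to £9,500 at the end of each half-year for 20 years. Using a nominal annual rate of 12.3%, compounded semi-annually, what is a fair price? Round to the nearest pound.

i = 0.123/2 = 0.0615 per half-year; n = 20·2 = 40.
PV = 9500 × [1 − (1+0.0615)^(−40)] / 0.0615 = 9500 × 14.766251 = 140,279.3831

£140,279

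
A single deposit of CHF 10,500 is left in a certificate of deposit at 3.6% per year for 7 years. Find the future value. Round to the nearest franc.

FV = PV·(1+i)^n = 10,500 × 1.280909 = 13,449.5448

CHF 13,450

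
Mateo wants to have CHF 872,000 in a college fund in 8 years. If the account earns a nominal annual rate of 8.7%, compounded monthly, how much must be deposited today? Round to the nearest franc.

With 12 periods per year: i = 0.00725, n = 96.
PV = 872,000 / (1 + 0.00725)^96 = 872,000 / 2.000684 = 435,850.9362

CHF 435,851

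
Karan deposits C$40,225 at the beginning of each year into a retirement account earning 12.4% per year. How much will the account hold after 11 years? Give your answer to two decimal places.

FV = PMT · [(1+i)^n − 1] / i × (1+i) = 40225 · 23.727948 = 954,456.7007
(annuity-due: payments at period start, so ×(1+i).)

C$954,456.70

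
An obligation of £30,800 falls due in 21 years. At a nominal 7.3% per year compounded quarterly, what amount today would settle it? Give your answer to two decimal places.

With 4 periods per year: i = 0.01825, n = 84.
PV = FV·(1+i)^(−n) = 30,800 × 0.218891 = 6,741.8571

£6,741.86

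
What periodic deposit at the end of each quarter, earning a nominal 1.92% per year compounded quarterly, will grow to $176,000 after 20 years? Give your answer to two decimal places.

$1,809.78

i = 0.0192/4 = 0.0048 per quarter; n = 20·4 = 80.
PMT = 176000 / ( [(1+0.0048)^80 − 1] / 0.0048 ) = 176000 / 97.249444 = 1,809.7790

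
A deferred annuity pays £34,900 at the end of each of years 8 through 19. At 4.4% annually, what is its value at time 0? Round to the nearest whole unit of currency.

Value one period before first payment (t=7): 34900 × [1 − (1+0.044)^(−12)] / 0.044 = 34900 × 9.170967 = 320,066.7648
PV₀ = 320,066.7648 / (1+0.044)^7 = 320,066.7648 / 1.351772 = 236,775.6783

£236,776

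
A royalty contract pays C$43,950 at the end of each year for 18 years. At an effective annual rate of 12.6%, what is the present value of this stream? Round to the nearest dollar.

C$307,610

Annuity factor a(18|0.126) = 6.999079; PV = 43950 × 6.999079 = 307,609.5154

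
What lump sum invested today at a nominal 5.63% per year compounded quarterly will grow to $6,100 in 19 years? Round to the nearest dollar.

$2,109

With 4 periods per year: i = 0.014075, n = 76.
Discount factor = (1+0.014075)^(−76) = 0.345680; PV = 6,100 × 0.345680 = 2,108.6478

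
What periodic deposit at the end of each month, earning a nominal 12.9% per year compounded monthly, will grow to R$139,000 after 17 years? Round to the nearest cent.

i = 0.129/12 = 0.01075 per month; n = 17·12 = 204.
FV-annuity factor = 730.956491; PMT = 139000 / 730.956491 = 190.1618

R$190.16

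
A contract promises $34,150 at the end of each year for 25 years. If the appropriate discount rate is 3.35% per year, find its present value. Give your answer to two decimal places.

$572,118.46

Annuity factor a(25|0.0335) = 16.753103; PV = 34150 × 16.753103 = 572,118.4559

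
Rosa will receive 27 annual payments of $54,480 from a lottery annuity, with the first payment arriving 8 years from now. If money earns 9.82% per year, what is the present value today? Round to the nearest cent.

PV at t=7 (ordinary 27-year annuity): 54480 × a(27|0.0982) = 54480 × 9.371423 = 510,555.1518
PV₀ = 510,555.1518 / (1+0.0982)^7 = 510,555.1518 / 1.926505 = 265,016.3005

$265,016.30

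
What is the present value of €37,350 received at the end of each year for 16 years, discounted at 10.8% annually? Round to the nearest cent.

€278,809.28

Annuity factor a(16|0.108) = 7.464773; PV = 37350 × 7.464773 = 278,809.2807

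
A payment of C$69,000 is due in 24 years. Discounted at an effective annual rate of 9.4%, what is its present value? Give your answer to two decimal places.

C$7,987.91

Discount factor = (1+0.094)^(−24) = 0.115767; PV = 69,000 × 0.115767 = 7,987.9137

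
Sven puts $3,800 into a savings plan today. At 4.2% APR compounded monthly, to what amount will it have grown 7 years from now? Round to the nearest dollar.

$5,096

With 12 periods per year: i = 0.0035, n = 84.
FV = 3,800 × (1 + 0.0035)^84 = 5,096.1623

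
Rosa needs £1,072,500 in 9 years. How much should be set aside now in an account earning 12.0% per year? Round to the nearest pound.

PV = 1,072,500 / (1 + 0.12)^9 = 1,072,500 / 2.773079 = 386,754.2518

£386,754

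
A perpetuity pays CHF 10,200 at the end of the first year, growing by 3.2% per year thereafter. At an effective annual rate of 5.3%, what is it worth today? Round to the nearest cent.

PV = D₁/(r − g) = 10200/(0.053 − 0.032) = 485,714.2857

CHF 485,714.29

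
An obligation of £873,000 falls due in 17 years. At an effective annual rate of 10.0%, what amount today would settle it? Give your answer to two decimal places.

£172,718.40

PV = FV·(1+i)^(−n) = 873,000 × 0.197845 = 172,718.3959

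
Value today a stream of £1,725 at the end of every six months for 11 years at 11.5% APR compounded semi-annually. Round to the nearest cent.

£21,230.94

With 2 periods per year: i = 0.0575, n = 22.
Annuity factor a(22|0.0575) = 12.307792; PV = 1725 × 12.307792 = 21,230.9412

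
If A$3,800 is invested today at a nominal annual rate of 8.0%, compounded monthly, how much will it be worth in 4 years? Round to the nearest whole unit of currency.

A$5,228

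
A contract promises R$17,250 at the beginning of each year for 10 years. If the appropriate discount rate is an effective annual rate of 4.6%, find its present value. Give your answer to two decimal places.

PV = 17250 × [1 − (1+0.046)^(−10)] / 0.046 × (1+i) = 17250 × 8.236158 = 142,073.7336
(Beginning-of-period payments → annuity-due factor ×(1+i).)

R$142,073.73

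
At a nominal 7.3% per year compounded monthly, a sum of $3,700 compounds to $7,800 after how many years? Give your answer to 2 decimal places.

Periodic rate i = 0.073/12 = 0.00608333.
n = ln(7800/3700) / ln(1+0.00608333) = ln(2.10811) / 0.006065 = 122.9683 months
= 122.9683/12 years

10.25 years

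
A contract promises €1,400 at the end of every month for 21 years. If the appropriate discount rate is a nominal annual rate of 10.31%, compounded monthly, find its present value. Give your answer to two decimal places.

€144,078.42

With 12 periods per year: i = 0.00859167, n = 252.
PV = 1400 × [1 − (1+0.00859167)^(−252)] / 0.00859167 = 1400 × 102.913155 = 144,078.4164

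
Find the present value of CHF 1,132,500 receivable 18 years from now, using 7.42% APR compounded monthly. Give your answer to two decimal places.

i = 0.0742/12 = 0.00618333 per month; n = 18·12 = 216.
PV = 1,132,500 / (1 + 0.00618333)^216 = 1,132,500 / 3.786673 = 299,075.2292

CHF 299,075.23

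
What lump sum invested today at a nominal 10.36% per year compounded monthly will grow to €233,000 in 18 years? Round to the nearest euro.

i = 0.1036/12 = 0.00863333 per month; n = 18·12 = 216.
Discount factor = (1+0.00863333)^(−216) = 0.156172; PV = 233,000 × 0.156172 = 36,388.1125

€36,388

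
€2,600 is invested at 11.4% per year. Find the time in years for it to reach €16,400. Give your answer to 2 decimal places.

17.06 years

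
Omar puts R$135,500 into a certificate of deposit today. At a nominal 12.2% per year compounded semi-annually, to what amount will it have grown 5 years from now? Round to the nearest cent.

R$244,958.85

With 2 periods per year: i = 0.061, n = 10.
FV = PV·(1+i)^n = 135,500 × 1.807814 = 244,958.8498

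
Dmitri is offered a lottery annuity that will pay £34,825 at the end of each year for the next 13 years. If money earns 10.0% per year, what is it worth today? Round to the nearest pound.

£247,374

Annuity factor a(13|0.1) = 7.103356; PV = 34825 × 7.103356 = 247,374.3798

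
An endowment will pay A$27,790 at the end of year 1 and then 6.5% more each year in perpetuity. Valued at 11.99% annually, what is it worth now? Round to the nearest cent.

A$506,193.08

PV = D₁/(r − g) = 27790/(0.1199 − 0.065) = 506,193.0783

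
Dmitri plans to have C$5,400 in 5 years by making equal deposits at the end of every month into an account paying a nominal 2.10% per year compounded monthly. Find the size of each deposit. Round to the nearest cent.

With 12 periods per year: i = 0.00175, n = 60.
PMT = 5400 / ( [(1+0.00175)^60 − 1] / 0.00175 ) = 5400 / 63.204964 = 85.4363

C$85.44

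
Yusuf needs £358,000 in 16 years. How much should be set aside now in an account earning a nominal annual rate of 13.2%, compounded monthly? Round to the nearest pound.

Periodic rate i = 0.132/12 = 0.011; n = 16 × 12 = 192 periods.
PV = 358,000 / (1 + 0.011)^192 = 358,000 / 8.169997 = 43,818.8679

£43,819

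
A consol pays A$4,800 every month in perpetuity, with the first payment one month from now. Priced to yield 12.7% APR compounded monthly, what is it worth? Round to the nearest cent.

Periodic rate i = 0.127/12 = 0.0105833.
PV = PMT / i = 4800 / 0.0105833 = 453,543.3071

A$453,543.31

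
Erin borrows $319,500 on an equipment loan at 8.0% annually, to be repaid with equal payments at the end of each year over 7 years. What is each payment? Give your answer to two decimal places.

$61,367.13

Annuity-PV factor = 5.206370; PMT = 319500 / 5.206370 = 61,367.1323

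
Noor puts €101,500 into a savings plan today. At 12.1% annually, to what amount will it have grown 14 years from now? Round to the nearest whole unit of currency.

101,500 × (1+0.121)^14 = 101,500 × 4.948557 = 502,278.5347

€502,279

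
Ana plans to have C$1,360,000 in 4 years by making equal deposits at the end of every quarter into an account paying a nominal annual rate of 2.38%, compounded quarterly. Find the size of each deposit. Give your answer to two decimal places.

C$81,270.62

i = 0.0238/4 = 0.00595 per quarter; n = 4·4 = 16.
PMT = 1.36e+06 / ( [(1+0.00595)^16 − 1] / 0.00595 ) = 1.36e+06 / 16.734214 = 81,270.6217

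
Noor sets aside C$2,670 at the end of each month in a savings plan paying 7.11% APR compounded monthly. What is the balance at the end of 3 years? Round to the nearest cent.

With 12 periods per year: i = 0.005925, n = 36.
Accumulation factor s(36|0.005925) = 39.996136; FV = 2670 × 39.996136 = 106,789.6822

C$106,789.68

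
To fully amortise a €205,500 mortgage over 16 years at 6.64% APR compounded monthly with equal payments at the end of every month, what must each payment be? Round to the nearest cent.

€1,740.39

With 12 periods per year: i = 0.00553333, n = 192.
Annuity-PV factor = 118.077296; PMT = 205500 / 118.077296 = 1,740.3854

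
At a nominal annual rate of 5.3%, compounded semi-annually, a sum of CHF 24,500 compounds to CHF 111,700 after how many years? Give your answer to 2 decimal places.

Periodic rate i = 0.053/2 = 0.0265.
(1+i)^n = 111700/24500 = 4.55918, so n = ln 4.55918 / ln 1.0265 = 58.0060 half-years
= 58.0060/2 years

29.00 years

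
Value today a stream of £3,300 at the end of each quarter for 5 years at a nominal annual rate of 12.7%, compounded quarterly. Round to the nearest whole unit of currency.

With 4 periods per year: i = 0.03175, n = 20.
PV = PMT · [1 − (1+i)^(−n)] / i = 3300 · 14.639590 = 48,310.6457

£48,311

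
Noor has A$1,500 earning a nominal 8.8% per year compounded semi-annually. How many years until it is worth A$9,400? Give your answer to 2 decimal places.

21.31 years

Periodic rate i = 0.088/2 = 0.044.
(1+i)^n = 9400/1500 = 6.26667, so n = ln 6.26667 / ln 1.044 = 42.6211 half-years
= 42.6211/2 years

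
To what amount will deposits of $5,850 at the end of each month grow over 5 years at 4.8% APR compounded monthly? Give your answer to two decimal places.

Periodic rate i = 0.048/12 = 0.004; n = 5 × 12 = 60 periods.
FV = 5850 × [(1+0.004)^60 − 1] / 0.004 = 5850 × 67.660180 = 395,812.0511

$395,812.05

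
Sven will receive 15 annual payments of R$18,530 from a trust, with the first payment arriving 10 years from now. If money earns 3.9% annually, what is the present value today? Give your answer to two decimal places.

PV at t=9 (ordinary 15-year annuity): 18530 × a(15|0.039) = 18530 × 11.196537 = 207,471.8257
PV₀ = 207,471.8257 / (1+0.039)^9 = 207,471.8257 / 1.411042 = 147,034.4836

R$147,034.48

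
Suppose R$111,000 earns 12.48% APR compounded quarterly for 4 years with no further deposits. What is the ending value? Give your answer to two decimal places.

With 4 periods per year: i = 0.0312, n = 16.
FV = 111,000 × (1 + 0.0312)^16 = 181,471.9259

R$181,471.93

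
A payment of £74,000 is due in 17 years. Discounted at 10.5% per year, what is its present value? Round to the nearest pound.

PV = 74,000 / (1 + 0.105)^17 = 74,000 / 5.459574 = 13,554.1720

£13,554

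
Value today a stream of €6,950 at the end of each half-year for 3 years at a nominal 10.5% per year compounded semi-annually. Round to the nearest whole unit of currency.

€34,996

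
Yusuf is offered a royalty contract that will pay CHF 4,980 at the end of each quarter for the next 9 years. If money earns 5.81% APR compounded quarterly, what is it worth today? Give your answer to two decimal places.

i = 0.0581/4 = 0.014525 per quarter; n = 9·4 = 36.
Annuity factor a(36|0.014525) = 27.880705; PV = 4980 × 27.880705 = 138,845.9108

CHF 138,845.91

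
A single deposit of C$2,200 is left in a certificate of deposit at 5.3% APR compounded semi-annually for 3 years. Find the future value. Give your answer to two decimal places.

C$2,573.81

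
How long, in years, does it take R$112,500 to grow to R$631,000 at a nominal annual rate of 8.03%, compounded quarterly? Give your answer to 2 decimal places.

Periodic rate i = 0.0803/4 = 0.020075.
(1+i)^n = 631000/112500 = 5.60889, so n = ln 5.60889 / ln 1.02008 = 86.7548 quarters
= 86.7548/4 years

21.69 years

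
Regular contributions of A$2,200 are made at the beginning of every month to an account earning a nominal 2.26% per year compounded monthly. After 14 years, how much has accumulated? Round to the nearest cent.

A$435,098.78

With 12 periods per year: i = 0.00188333, n = 168.
FV = 2200 × [(1+0.00188333)^168 − 1] / 0.00188333 × (1+i) = 2200 × 197.772174 = 435,098.7825
Payments are at the start of each period, so multiply by (1+i).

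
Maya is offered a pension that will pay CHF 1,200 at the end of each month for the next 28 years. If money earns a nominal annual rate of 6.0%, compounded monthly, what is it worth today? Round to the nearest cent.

CHF 195,082.61

i = 0.06/12 = 0.005 per month; n = 28·12 = 336.
PV = PMT · [1 − (1+i)^(−n)] / i = 1200 · 162.568844 = 195,082.6122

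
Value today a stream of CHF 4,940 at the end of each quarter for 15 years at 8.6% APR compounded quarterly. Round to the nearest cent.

CHF 165,648.52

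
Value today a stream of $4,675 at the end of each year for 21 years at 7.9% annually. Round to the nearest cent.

$47,190.39

Annuity factor a(21|0.079) = 10.094201; PV = 4675 × 10.094201 = 47,190.3896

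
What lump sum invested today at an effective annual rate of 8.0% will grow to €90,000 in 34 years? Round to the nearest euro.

PV = 90,000 / (1 + 0.08)^34 = 90,000 / 13.690134 = 6,574.0776

€6,574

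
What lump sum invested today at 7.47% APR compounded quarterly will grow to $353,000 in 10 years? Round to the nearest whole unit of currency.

With 4 periods per year: i = 0.018675, n = 40.
Discount factor = (1+0.018675)^(−40) = 0.477061; PV = 353,000 × 0.477061 = 168,402.5977

$168,403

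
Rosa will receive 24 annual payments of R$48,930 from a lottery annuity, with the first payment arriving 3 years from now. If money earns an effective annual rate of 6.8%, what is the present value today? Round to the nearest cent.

PV at t=2 (ordinary 24-year annuity): 48930 × a(24|0.068) = 48930 × 11.673521 = 571,185.3587
PV₀ = 571,185.3587 / (1+0.068)^2 = 571,185.3587 / 1.140624 = 500,765.6850

R$500,765.69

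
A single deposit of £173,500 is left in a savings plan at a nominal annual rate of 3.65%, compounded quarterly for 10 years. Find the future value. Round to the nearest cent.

£249,515.83

Periodic rate i = 0.0365/4 = 0.009125; n = 10 × 4 = 40 periods.
173,500 × (1+0.009125)^40 = 173,500 × 1.438132 = 249,515.8272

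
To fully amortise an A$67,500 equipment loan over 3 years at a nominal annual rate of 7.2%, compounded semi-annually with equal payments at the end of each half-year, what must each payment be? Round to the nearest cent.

Periodic rate i = 0.072/2 = 0.036; n = 3 × 2 = 6 periods.
PMT = 67500 / ( [1 − (1+0.036)^(−6)] / 0.036 ) = 67500 / 5.311094 = 12,709.2452

A$12,709.25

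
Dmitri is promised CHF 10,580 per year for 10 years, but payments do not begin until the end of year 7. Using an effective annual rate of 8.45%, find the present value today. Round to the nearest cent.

CHF 42,763.13

Value one period before first payment (t=6): 10580 × [1 − (1+0.0845)^(−10)] / 0.0845 = 10580 × 6.575991 = 69,573.9833
Discount back 6 years: 69,573.9833 × (1+0.0845)^(−6) = 69,573.9833 × 0.614643 = 42,763.1345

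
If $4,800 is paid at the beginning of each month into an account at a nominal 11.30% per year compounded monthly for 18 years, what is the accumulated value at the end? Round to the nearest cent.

$3,381,621.01

With 12 periods per year: i = 0.00941667, n = 216.
Accumulation factor s(216|0.00941667) × (1+i) = 704.504378; FV = 4800 × 704.504378 = 3,381,621.0132
Payments are at the start of each period, so multiply by (1+i).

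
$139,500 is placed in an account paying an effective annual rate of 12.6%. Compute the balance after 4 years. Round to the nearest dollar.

$224,248

139,500 × (1+0.126)^4 = 139,500 × 1.607510 = 224,247.5824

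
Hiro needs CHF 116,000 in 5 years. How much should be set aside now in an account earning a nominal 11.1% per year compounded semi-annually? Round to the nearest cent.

CHF 67,588.94

i = 0.111/2 = 0.0555 per half-year; n = 5·2 = 10.
PV = 116,000 / (1 + 0.0555)^10 = 116,000 / 1.716257 = 67,588.9365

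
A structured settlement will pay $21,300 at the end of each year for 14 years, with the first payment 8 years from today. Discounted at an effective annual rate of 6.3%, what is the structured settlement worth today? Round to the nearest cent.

$126,726.25

Value one period before first payment (t=7): 21300 × [1 − (1+0.063)^(−14)] / 0.063 = 21300 × 9.124726 = 194,356.6579
PV₀ = 194,356.6579 / (1+0.063)^7 = 194,356.6579 / 1.533673 = 126,726.2462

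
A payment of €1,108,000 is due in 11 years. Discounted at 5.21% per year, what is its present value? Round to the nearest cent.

€633,742.06

Discount factor = (1+0.0521)^(−11) = 0.571969; PV = 1,108,000 × 0.571969 = 633,742.0638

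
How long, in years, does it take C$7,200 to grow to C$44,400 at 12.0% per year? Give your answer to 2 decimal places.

16.05 years

n = ln(44400/7200) / ln(1+0.12) = ln(6.16667) / 0.113329 = 16.0521 years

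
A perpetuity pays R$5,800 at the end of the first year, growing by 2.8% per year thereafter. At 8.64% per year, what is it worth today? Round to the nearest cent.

R$99,315.07

PV = D₁/(r − g) = 5800/(0.0864 − 0.028) = 99,315.0685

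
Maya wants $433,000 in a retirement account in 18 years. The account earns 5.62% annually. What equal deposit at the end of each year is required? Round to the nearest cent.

$14,522.40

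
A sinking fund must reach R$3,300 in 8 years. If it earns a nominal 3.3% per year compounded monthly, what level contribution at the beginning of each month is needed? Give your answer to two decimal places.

i = 0.033/12 = 0.00275 per month; n = 8·12 = 96.
FV-annuity factor × (1+i) = 109.994920; PMT = 3300 / 109.994920 = 30.0014

R$30.00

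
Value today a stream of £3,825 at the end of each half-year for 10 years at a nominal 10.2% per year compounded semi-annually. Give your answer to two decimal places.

With 2 periods per year: i = 0.051, n = 20.
Annuity factor a(20|0.051) = 12.357217; PV = 3825 × 12.357217 = 47,266.3556

£47,266.36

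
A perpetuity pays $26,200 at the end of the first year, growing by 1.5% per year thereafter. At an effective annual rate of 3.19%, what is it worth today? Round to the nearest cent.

$1,550,295.86

PV = PMT / (i − g) = 26200 / (0.0319 − 0.015) = 26200 / 0.016900 = 1,550,295.8580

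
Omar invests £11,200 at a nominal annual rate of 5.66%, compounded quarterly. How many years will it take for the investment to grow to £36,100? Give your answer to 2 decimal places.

Periodic rate i = 0.0566/4 = 0.01415.
(1+i)^n = 36100/11200 = 3.22321, so n = ln 3.22321 / ln 1.01415 = 83.2961 quarters
= 83.2961/4 years

20.82 years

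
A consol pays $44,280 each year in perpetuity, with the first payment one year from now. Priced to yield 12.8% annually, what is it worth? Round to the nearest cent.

$345,937.50

PV = PMT / i = 44280 / 0.128 = 345,937.5000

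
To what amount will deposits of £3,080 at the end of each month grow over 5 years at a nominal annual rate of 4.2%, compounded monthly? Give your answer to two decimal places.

£205,238.72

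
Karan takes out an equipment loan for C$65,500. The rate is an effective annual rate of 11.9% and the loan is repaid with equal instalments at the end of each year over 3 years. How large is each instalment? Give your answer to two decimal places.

PMT = 65500 / ( [1 − (1+0.119)^(−3)] / 0.119 ) = 65500 / 2.405965 = 27,224.0081

C$27,224.01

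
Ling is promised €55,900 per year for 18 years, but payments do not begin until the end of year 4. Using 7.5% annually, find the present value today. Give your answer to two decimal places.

PV at t=3 (ordinary 18-year annuity): 55900 × a(18|0.075) = 55900 × 9.706009 = 542,565.9074
PV₀ = 542,565.9074 / (1+0.075)^3 = 542,565.9074 / 1.242297 = 436,744.1618

€436,744.16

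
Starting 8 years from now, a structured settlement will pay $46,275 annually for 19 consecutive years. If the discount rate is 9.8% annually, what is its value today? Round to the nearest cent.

Value one period before first payment (t=7): 46275 × [1 − (1+0.098)^(−19)] / 0.098 = 46275 × 8.476934 = 392,270.1208
Discount back 7 years: 392,270.1208 × (1+0.098)^(−7) = 392,270.1208 × 0.519737 = 203,877.2882

$203,877.29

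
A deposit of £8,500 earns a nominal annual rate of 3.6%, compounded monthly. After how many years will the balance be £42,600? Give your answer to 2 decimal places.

44.84 years

Periodic rate i = 0.036/12 = 0.003.
(1+i)^n = 42600/8500 = 5.01176, so n = ln 5.01176 / ln 1.003 = 538.0682 months
= 538.0682/12 years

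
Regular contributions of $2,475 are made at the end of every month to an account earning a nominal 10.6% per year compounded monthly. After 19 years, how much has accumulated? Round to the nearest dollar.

Periodic rate i = 0.106/12 = 0.00883333; n = 19 × 12 = 228 periods.
FV = 2475 × [(1+0.00883333)^228 − 1] / 0.00883333 = 2475 × 727.614218 = 1,800,845.1907

$1,800,845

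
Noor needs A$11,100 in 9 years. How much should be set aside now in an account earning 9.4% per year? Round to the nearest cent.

Discount factor = (1+0.094)^(−9) = 0.445496; PV = 11,100 × 0.445496 = 4,945.0089

A$4,945.01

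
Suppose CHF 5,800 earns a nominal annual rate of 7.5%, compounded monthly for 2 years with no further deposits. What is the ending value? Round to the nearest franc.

With 12 periods per year: i = 0.00625, n = 24.
5,800 × (1+0.00625)^24 = 5,800 × 1.161292 = 6,735.4937

CHF 6,735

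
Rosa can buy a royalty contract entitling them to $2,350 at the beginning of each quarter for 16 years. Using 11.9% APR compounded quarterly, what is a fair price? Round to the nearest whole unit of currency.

$68,883

Periodic rate i = 0.119/4 = 0.02975; n = 16 × 4 = 64 periods.
Annuity factor a(64|0.02975) × (1+i) = 29.311813; PV = 2350 × 29.311813 = 68,882.7611
(Beginning-of-period payments → annuity-due factor ×(1+i).)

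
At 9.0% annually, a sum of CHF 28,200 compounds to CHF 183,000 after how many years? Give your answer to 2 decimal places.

21.70 years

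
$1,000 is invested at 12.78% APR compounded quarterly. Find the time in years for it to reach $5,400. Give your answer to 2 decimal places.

13.41 years

Periodic rate i = 0.1278/4 = 0.03195.
(1+i)^n = 5400/1000 = 5.40000, so n = ln 5.40000 / ln 1.03195 = 53.6212 quarters
= 53.6212/4 years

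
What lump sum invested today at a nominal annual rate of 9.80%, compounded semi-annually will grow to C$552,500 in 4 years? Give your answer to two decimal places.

With 2 periods per year: i = 0.049, n = 8.
PV = FV·(1+i)^(−n) = 552,500 × 0.682018 = 376,815.1685

C$376,815.17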